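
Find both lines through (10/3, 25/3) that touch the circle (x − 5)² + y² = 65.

A line y − (25/3) = m(x − (10/3)) is tangent when its distance from (5, 0) is √65:
[m·(5/3) − (−25/3)]² = 65(m² + 1)
56m² − 25m − 4 = 0, so m = 4/7 or m = −1/8.
With m = 4/7: 4x − 7y = −45. With m = −1/8: x + 8y = 70.

4x − 7y = −45 and x + 8y = 70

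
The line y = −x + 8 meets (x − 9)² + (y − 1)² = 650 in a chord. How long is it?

36√2

Express y = −x + 8 and substitute into the circle:
2x² − 32x − 520 = 0  ⟹  x² − 16x − 260 = 0
x = 26 or x = −10, giving (26, −18) and (−10, 18).
|(26, −18) − (−10, 18)| = √((36)² + (−36)²) = 36√2.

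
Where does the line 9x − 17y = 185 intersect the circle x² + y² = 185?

(−4, −13) and (13, −4)

Substitute y = (−185 + 9x)/17:
370x² − 3330x − 19240 = 0  ⟹  x² − 9x − 52 = 0
x = 13 or x = −4, giving (13, −4) and (−4, −13).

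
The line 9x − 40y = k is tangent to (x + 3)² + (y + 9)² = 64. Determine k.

The line touches the circle iff its distance from (−3, −9) is 8:
|9·(−3) − 40·(−9) − k| / √1681 = 8
|k − (333)| = 8·41, so k = 661 or k = 5.

k = 5 or k = 661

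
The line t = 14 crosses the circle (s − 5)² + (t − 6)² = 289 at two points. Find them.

From the line, t = 14. Substituting:
s² − 10s − 200 = 0
s = 20 or s = −10, giving (20, 14) and (−10, 14).

(−10, 14) and (20, 14)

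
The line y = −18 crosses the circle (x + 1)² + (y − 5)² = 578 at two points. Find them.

Express y = −18 and substitute into the circle:
x² + 2x − 48 = 0
x = 6 or x = −8, giving (6, −18) and (−8, −18).

(−8, −18) and (6, −18)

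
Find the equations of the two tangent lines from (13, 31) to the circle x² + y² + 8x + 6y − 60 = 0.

Write the tangent as mx − y + (31 − m·(13)) = 0 and set its distance from the centre to √85:
[m·(−17) − (−34)]² = 85(m² + 1)
12m² − 68m + 63 = 0, so m = 7/6 or m = 9/2.
Through (13, 31) these give 7x − 6y = −95 and 9x − 2y = 55.

7x − 6y = −95 and 9x − 2y = 55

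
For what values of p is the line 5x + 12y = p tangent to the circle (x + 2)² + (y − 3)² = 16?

p = −26 or p = 78

For a tangent, require d(centre, line) = r = 4.
|5·(−2) + 12·3 − p| / √169 = 4
|p − (26)| = 4·13, so p = 78 or p = −26.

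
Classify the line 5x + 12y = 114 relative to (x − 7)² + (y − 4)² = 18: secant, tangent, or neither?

d² = (5·7 + 12·4 − (114))²/169 = 961/169; r² = 18.
Since d² < r², the line cuts the circle twice.

secant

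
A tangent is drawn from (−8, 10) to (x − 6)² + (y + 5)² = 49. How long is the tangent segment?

2√93

The centre is (6, −5) and r = 7. The square of the distance from P to the centre is 196 + 225 = 421.
Power of the point: PT² = |PO|² − r² = 372, so PT = 2√93.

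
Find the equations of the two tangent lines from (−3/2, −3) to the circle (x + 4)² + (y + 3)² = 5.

2x + y = −6 and 2x − y = 0

Let a tangent through (−3/2, −3) have slope m. Its distance from (−4, −3) must equal √5:
[m·(−5/2) − (0)]² = 5(m² + 1)
m² − 4 = 0, so m = −2 or m = 2.
Through (−3/2, −3) these give 2x + y = −6 and 2x − y = 0.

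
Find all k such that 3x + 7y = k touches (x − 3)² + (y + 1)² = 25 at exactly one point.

The line touches the circle iff its distance from (3, −1) is 5:
|3·3 + 7·(−1) − k| / √58 = 5
|k − (2)| = 5√58.

k = 2 ± 5√58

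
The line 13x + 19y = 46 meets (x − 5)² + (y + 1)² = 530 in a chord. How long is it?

Centre (5, −1), r² = 530. Perpendicular distance d from centre to line = |0| / √530 = 0/√530.
Chord = 2√(r² − d²) = 2·√(530) = 2√530.

2√530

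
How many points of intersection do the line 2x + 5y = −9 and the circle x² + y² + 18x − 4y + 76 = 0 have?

Centre (−9, 2), r² = 9. Distance² from centre to line = (1)²/29 = 1/29.
Since d² < r², the line cuts the circle twice.

2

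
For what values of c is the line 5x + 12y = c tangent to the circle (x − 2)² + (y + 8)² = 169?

Tangency holds when the distance from the centre (2, −8) to the line equals the radius 13:
|5·2 + 12·(−8) − c| / √169 = 13
|c − (−86)| = 13·13, so c = 83 or c = −255.

c = −255 or c = 83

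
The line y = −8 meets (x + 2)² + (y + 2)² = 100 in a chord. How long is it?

Centre (−2, −2), r² = 100. Perpendicular distance d from centre to line = |6| / √1 = 6.
Half the chord is √(r² − d²) = √(64), so the full chord is 16.

16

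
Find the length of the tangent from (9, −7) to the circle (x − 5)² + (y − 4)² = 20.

Centre (5, 4), r² = 20. |PO|² = (4)² + (−11)² = 137.
By the tangent–radius right angle, tangent length = √(|PO|² − r²) = √117 = 3√13.

3√13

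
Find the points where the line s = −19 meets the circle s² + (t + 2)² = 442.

(−19, −11) and (−19, 7)

The line gives s = −19. Substituting into the circle:
t² + 4t − 77 = 0
t = 7 or t = −11, giving (−19, 7) and (−19, −11).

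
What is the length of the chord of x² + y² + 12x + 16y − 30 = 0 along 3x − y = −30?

The distance from (−6, −8) to the line is 20/√10, and r² = 130.
Chord = 2√(r² − d²) = 2·√(90) = 6√10.

6√10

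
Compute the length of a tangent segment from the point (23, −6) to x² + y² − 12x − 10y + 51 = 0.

20

Centre (6, 5), r² = 10. |PO|² = (17)² + (−11)² = 410.
The tangent meets the radius at right angles, so tangent² = |PO|² − r² = 410 − 10 = 400.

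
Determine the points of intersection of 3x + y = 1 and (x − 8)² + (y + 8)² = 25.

(3, −8) and (4, −11)

Express y = −3x + 1 and substitute into the circle:
10x² − 70x + 120 = 0  ⟹  x² − 7x + 12 = 0
x = 4 or x = 3, giving (4, −11) and (3, −8).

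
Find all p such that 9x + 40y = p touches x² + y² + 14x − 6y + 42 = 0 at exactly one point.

The line touches the circle iff its distance from (−7, 3) is 4:
|9·(−7) + 40·3 − p| / √1681 = 4
|p − (57)| = 4·41, so p = 221 or p = −107.

p = −107 or p = 221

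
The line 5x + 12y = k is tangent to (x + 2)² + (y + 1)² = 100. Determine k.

k = −152 or k = 108

Tangency holds when the distance from the centre (−2, −1) to the line equals the radius 10:
|5·(−2) + 12·(−1) − k| / √169 = 10
|k − (−22)| = 10·13, so k = 108 or k = −152.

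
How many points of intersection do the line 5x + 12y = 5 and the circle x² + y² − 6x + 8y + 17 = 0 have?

0

d² = (5·3 + 12·(−4) − (5))²/169 = 1444/169; r² = 8.
Since d² > r², the line lies outside the circle.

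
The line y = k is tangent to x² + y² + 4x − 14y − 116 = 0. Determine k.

k = −6 or k = 20

For a tangent, require d(centre, line) = r = 13.
|0·(−2) + 1·7 − k| / √1 = 13
|k − (7)| = 13, so k = 20 or k = −6.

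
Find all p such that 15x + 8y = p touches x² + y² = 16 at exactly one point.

p = −68 or p = 68

Tangency holds when the distance from the centre (0, 0) to the line equals the radius 4:
|15·0 + 8·0 − p| / √289 = 4
|p| = 4·17, so p = 68 or p = −68.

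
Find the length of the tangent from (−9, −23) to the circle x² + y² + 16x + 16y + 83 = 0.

Centre (−8, −8), r² = 45. |PO|² = (−1)² + (−15)² = 226.
The tangent meets the radius at right angles, so tangent² = |PO|² − r² = 226 − 45 = 181.

√181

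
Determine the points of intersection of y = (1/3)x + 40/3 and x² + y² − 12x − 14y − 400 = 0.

Express y = (40 + x)/3 and substitute into the circle:
10x² − 70x − 3680 = 0  ⟹  x² − 7x − 368 = 0
x = 23 or x = −16, giving (23, 21) and (−16, 8).

(−16, 8) and (23, 21)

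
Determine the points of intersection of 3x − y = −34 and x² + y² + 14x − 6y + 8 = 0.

Express y = 3x + 34 and substitute into the circle:
10x² + 200x + 960 = 0  ⟹  x² + 20x + 96 = 0
x = −8 or x = −12, giving (−8, 10) and (−12, −2).

(−12, −2) and (−8, 10)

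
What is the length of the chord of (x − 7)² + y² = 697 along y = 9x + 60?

5√82

Substitute y = 9x + 60:
82x² + 1066x + 2952 = 0  ⟹  x² + 13x + 36 = 0
x = −4 or x = −9, giving (−4, 24) and (−9, −21).
|(−4, 24) − (−9, −21)| = √((5)² + (45)²) = 5√82.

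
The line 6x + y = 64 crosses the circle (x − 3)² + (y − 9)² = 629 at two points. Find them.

From the line, y = −6x + 64. Substituting:
37x² − 666x + 2405 = 0  ⟹  x² − 18x + 65 = 0
x = 13 or x = 5, giving (13, −14) and (5, 34).

(5, 34) and (13, −14)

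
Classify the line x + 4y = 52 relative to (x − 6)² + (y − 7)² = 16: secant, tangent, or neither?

neither

Substituting the line into the circle gives 17x² − 240x + 896 = 0.
Δ = 57600 − 60928 = −3328.
No real roots: the line does not meet the circle.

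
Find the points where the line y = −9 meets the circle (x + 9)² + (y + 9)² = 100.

Express y = −9 and substitute into the circle:
x² + 18x − 19 = 0
x = 1 or x = −19, giving (1, −9) and (−19, −9).

(−19, −9) and (1, −9)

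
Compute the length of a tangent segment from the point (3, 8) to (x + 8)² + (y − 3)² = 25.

With centre O = (−8, 3), |OP|² = 146 and r² = 25.
The tangent meets the radius at right angles, so tangent² = |PO|² − r² = 146 − 25 = 121.

11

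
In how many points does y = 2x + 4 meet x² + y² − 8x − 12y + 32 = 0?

Substituting the line into the circle gives 5x² − 16x = 0.
Δ = 256 − 0 = 256.
Two real roots: the line is a secant.

2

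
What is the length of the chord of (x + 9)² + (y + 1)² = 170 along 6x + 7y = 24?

Substitute y = (24 − 6x)/7:
85x² + 510x − 3400 = 0  ⟹  x² + 6x − 40 = 0
x = 4 or x = −10, giving (4, 0) and (−10, 12).
Chord length = distance between (4, 0) and (−10, 12) = √340 = 2√85.

2√85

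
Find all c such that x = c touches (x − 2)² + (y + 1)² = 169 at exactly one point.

c = −11 or c = 15

Tangency holds when the distance from the centre (2, −1) to the line equals the radius 13:
|1·2 + 0·(−1) − c| / √1 = 13
|c − (2)| = 13, so c = 15 or c = −11.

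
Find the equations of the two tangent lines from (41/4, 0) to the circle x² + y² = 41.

4x − 5y = 41 and 4x + 5y = 41

Let a tangent through (41/4, 0) have slope m. Its distance from (0, 0) must equal √41:
[m·(−41/4) − (0)]² = 41(m² + 1)
25m² − 16 = 0, so m = 4/5 or m = −4/5.
With m = 4/5: 4x − 5y = 41. With m = −4/5: 4x + 5y = 41.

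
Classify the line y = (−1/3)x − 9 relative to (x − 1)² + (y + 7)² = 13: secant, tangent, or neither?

secant

Centre (1, −7), r² = 13. Distance² from centre to line = (7)²/10 = 49/10.
Since d² < r², the line cuts the circle twice.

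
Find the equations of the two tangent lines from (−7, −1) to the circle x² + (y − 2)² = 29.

A line y − (−1) = m(x − (−7)) is tangent when its distance from (0, 2) is √29:
(7m − (3))² = 29(m² + 1)
10m² − 21m − 10 = 0, so m = −2/5 or m = 5/2.
Through (−7, −1) these give 2x + 5y = −19 and 5x − 2y = −33.

2x + 5y = −19 and 5x − 2y = −33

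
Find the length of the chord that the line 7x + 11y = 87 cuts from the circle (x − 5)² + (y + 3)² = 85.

√170

Substitute y = (87 − 7x)/11:
170x² − 2890x + 7140 = 0  ⟹  x² − 17x + 42 = 0
x = 14 or x = 3, giving (14, −1) and (3, 6).
Chord length = distance between (14, −1) and (3, 6) = √170 = √170.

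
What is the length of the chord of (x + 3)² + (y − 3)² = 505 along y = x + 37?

The distance from (−3, 3) to the line is 31/√2, and r² = 505.
Chord = 2√(r² − d²) = 2·√(49/2) = 7√2.

7√2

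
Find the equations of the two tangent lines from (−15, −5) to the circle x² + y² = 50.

Write the tangent as mx − y + (−5 − m·(−15)) = 0 and set its distance from the centre to 5√2:
[m·(15) − (5)]² = 50(m² + 1)
7m² − 6m − 1 = 0, so m = 1 or m = −1/7.
Through (−15, −5) these give x − y = −10 and x + 7y = −50.

x − y = −10 and x + 7y = −50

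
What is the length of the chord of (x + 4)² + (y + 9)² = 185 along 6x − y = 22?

The distance from (−4, −9) to the line is 37/√37, and r² = 185.
Chord = 2√(r² − d²) = 2·√(148) = 4√37.

4√37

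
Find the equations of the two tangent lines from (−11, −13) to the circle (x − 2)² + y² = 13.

3x − 2y = −7 and 2x − 3y = 17

A line y − (−13) = m(x − (−11)) is tangent when its distance from (2, 0) is √13:
(13m − (13))² = 13(m² + 1)
6m² − 13m + 6 = 0, so m = 3/2 or m = 2/3.
With m = 3/2: 3x − 2y = −7. With m = 2/3: 2x − 3y = 17.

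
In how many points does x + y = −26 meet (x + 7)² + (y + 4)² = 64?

0

Substituting the line into the circle gives 2x² + 58x + 469 = 0.
Δ = 3364 − 3752 = −388.
No real roots: the line does not meet the circle.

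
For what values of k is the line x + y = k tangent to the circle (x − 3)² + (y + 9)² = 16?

Tangency holds when the distance from the centre (3, −9) to the line equals the radius 4:
|1·3 + 1·(−9) − k| / √2 = 4
|k − (−6)| = 4√2.

k = −6 ± 4√2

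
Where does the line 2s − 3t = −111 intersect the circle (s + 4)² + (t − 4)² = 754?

From the line, t = (111 + 2s)/3. Substituting:
13s² + 468s + 3159 = 0  ⟹  s² + 36s + 243 = 0
s = −9 or s = −27, giving (−9, 31) and (−27, 19).

(−27, 19) and (−9, 31)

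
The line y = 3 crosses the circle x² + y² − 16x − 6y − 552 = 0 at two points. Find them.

(−17, 3) and (33, 3)

Substitute y = 3:
x² − 16x − 561 = 0
x = 33 or x = −17, giving (33, 3) and (−17, 3).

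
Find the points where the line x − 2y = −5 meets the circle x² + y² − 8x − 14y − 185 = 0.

From the line, y = (5 + x)/2. Substituting:
5x² − 50x − 855 = 0  ⟹  x² − 10x − 171 = 0
x = 19 or x = −9, giving (19, 12) and (−9, −2).

(−9, −2) and (19, 12)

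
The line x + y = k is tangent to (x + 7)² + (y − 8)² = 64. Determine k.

k = 1 ± 8√2

Tangency holds when the distance from the centre (−7, 8) to the line equals the radius 8:
|1·(−7) + 1·8 − k| / √2 = 8
|k − (1)| = 8√2.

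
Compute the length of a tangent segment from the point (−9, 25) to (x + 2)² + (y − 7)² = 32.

The centre is (−2, 7) and r = 4√2. The square of the distance from P to the centre is 49 + 324 = 373.
The tangent meets the radius at right angles, so tangent² = |PO|² − r² = 373 − 32 = 341.

√341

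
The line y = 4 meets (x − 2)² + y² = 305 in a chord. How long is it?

The distance from (2, 0) to the line is 4, and r² = 305.
Chord = 2√(r² − d²) = 2·√(289) = 34.

34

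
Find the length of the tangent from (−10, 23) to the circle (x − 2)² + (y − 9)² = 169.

3√19

The centre is (2, 9) and r = 13. The square of the distance from P to the centre is 144 + 196 = 340.
By the tangent–radius right angle, tangent length = √(|PO|² − r²) = √171 = 3√19.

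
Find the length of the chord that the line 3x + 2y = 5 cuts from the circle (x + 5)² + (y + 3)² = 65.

2√13

Substitute y = (5 − 3x)/2:
13x² − 26x − 39 = 0  ⟹  x² − 2x − 3 = 0
x = 3 or x = −1, giving (3, −2) and (−1, 4).
|(3, −2) − (−1, 4)| = √((4)² + (−6)²) = 2√13.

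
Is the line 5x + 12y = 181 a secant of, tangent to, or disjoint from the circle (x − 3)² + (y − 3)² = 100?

Substituting the line into the circle gives 169x² − 2314x + 7921 = 0.
Discriminant = (−2314)² − 4·169·(7921) = 0.
A repeated root: the line is tangent.

tangent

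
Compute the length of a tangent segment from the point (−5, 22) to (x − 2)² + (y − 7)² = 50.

With centre O = (2, 7), |OP|² = 274 and r² = 50.
By the tangent–radius right angle, tangent length = √(|PO|² − r²) = √224 = 4√14.

4√14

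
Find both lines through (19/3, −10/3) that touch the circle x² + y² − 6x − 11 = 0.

2x − y = 16 and x − 2y = 13

A line y − (−10/3) = m(x − (19/3)) is tangent when its distance from (3, 0) is 2√5:
[m·(−10/3) − (10/3)]² = 20(m² + 1)
2m² − 5m + 2 = 0, so m = 2 or m = 1/2.
Through (19/3, −10/3) these give 2x − y = 16 and x − 2y = 13.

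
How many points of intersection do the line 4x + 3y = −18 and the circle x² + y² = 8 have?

d² = (4·0 + 3·0 − (−18))²/25 = 324/25; r² = 8.
Since d² > r², the line lies outside the circle.

0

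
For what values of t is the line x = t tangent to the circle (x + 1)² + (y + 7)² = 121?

Tangency holds when the distance from the centre (−1, −7) to the line equals the radius 11:
|1·(−1) + 0·(−7) − t| / √1 = 11
|t − (−1)| = 11, so t = 10 or t = −12.

t = −12 or t = 10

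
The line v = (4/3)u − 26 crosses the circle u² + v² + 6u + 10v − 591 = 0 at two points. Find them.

(−3, −30) and (21, 2)

Substitute v = (−78 + 4u)/3:
25u² − 450u − 1575 = 0  ⟹  u² − 18u − 63 = 0
u = 21 or u = −3, giving (21, 2) and (−3, −30).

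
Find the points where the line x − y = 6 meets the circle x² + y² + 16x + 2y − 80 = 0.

(−7, −13) and (4, −2)

From the line, y = x − 6. Substituting:
2x² + 6x − 56 = 0  ⟹  x² + 3x − 28 = 0
x = 4 or x = −7, giving (4, −2) and (−7, −13).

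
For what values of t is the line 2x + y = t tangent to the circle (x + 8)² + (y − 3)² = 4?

Tangency holds when the distance from the centre (−8, 3) to the line equals the radius 2:
|2·(−8) + 1·3 − t| / √5 = 2
|t − (−13)| = 2√5.

t = −13 ± 2√5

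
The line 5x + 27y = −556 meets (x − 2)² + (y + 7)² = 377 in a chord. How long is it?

Centre (2, −7), r² = 377. Perpendicular distance d from centre to line = |377| / √754 = 377/√754.
Half the chord is √(r² − d²) = √(377/2), so the full chord is √754.

√754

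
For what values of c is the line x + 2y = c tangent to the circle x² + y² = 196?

c = ±14√5

For a tangent, require d(centre, line) = r = 14.
|1·0 + 2·0 − c| / √5 = 14
|c| = 14√5.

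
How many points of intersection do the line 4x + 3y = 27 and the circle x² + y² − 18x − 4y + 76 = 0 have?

Substituting the line into the circle gives 25x² − 330x + 1089 = 0.
Discriminant = (−330)² − 4·25·(1089) = 0.
A repeated root: the line is tangent.

1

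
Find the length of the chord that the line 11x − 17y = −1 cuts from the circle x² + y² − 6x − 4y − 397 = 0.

From the line, y = (1 + 11x)/17. Substituting:
410x² − 2460x − 114800 = 0  ⟹  x² − 6x − 280 = 0
x = 20 or x = −14, giving (20, 13) and (−14, −9).
|(20, 13) − (−14, −9)| = √((34)² + (22)²) = 2√410.

2√410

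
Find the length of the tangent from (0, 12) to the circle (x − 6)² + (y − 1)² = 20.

With centre O = (6, 1), |OP|² = 157 and r² = 20.
Power of the point: PT² = |PO|² − r² = 137, so PT = √137.

√137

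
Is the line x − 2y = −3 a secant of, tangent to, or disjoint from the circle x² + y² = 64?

d² = (1·0 − 2·0 − (−3))²/5 = 9/5; r² = 64.
Since d² < r², the line cuts the circle twice.

secant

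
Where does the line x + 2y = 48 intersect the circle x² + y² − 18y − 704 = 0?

(−16, 32) and (28, 10)

Substitute y = (48 − x)/2:
5x² − 60x − 2240 = 0  ⟹  x² − 12x − 448 = 0
x = 28 or x = −16, giving (28, 10) and (−16, 32).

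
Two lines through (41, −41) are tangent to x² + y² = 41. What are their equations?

Let a tangent through (41, −41) have slope m. Its distance from (0, 0) must equal √41:
[m·(−41) − (41)]² = 41(m² + 1)
20m² + 41m + 20 = 0, so m = −4/5 or m = −5/4.
With m = −4/5: 4x + 5y = −41. With m = −5/4: 5x + 4y = 41.

4x + 5y = −41 and 5x + 4y = 41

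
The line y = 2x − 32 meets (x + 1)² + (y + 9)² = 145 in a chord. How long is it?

4√5

Centre (−1, −9), r² = 145. Perpendicular distance d from centre to line = |−25| / √5 = 25/√5.
Half the chord is √(r² − d²) = √(20), so the full chord is 4√5.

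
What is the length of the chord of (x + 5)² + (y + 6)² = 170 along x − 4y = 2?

6√17

Centre (−5, −6), r² = 170. Perpendicular distance d from centre to line = |17| / √17 = 17/√17.
Half the chord is √(r² − d²) = √(153), so the full chord is 6√17.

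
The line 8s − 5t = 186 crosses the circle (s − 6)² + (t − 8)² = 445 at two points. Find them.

Substitute t = (−186 + 8s)/5:
89s² − 3916s + 40851 = 0  ⟹  s² − 44s + 459 = 0
s = 27 or s = 17, giving (27, 6) and (17, −10).

(17, −10) and (27, 6)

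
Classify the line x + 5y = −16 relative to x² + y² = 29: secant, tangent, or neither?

d² = (1·0 + 5·0 − (−16))²/26 = 128/13; r² = 29.
Since d² < r², the line cuts the circle twice.

secant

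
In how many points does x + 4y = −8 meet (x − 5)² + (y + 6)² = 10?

d² = (1·5 + 4·(−6) − (−8))²/17 = 121/17; r² = 10.
Since d² < r², the line cuts the circle twice.

2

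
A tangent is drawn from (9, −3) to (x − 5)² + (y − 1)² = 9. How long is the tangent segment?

Centre (5, 1), r² = 9. |PO|² = (4)² + (−4)² = 32.
By the tangent–radius right angle, tangent length = √(|PO|² − r²) = √23.

√23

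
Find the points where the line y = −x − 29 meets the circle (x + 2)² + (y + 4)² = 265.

From the line, y = −x − 29. Substituting:
2x² + 54x + 364 = 0  ⟹  x² + 27x + 182 = 0
x = −13 or x = −14, giving (−13, −16) and (−14, −15).

(−14, −15) and (−13, −16)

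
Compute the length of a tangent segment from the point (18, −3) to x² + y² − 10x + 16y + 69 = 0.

√174

With centre O = (5, −8), |OP|² = 194 and r² = 20.
By the tangent–radius right angle, tangent length = √(|PO|² − r²) = √174.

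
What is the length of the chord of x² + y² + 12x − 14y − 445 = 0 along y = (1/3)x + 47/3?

14√10

Substitute y = (47 + x)/3:
10x² + 160x − 3770 = 0  ⟹  x² + 16x − 377 = 0
x = 13 or x = −29, giving (13, 20) and (−29, 6).
|(13, 20) − (−29, 6)| = √((42)² + (14)²) = 14√10.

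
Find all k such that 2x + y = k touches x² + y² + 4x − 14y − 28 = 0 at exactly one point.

Tangency holds when the distance from the centre (−2, 7) to the line equals the radius 9:
|2·(−2) + 1·7 − k| / √5 = 9
|k − (3)| = 9√5.

k = 3 ± 9√5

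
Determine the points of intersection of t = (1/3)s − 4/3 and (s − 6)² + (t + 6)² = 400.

Express t = (−4 + s)/3 and substitute into the circle:
10s² − 80s − 3080 = 0  ⟹  s² − 8s − 308 = 0
s = 22 or s = −14, giving (22, 6) and (−14, −6).

(−14, −6) and (22, 6)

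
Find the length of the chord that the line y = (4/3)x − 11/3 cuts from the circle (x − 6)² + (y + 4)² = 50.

Centre (6, −4), r² = 50. Perpendicular distance d from centre to line = |25| / √25 = 25/√25.
Half the chord is √(r² − d²) = √(25), so the full chord is 10.

10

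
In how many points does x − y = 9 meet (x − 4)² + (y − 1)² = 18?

1

d² = (1·4 − 1·1 − (9))²/2 = 18; r² = 18.
Since d² = r², the line is tangent.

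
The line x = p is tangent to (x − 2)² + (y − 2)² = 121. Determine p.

The line touches the circle iff its distance from (2, 2) is 11:
|1·2 + 0·2 − p| / √1 = 11
|p − (2)| = 11, so p = 13 or p = −9.

p = −9 or p = 13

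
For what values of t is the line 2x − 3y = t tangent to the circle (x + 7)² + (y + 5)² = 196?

t = 1 ± 14√13

Tangency holds when the distance from the centre (−7, −5) to the line equals the radius 14:
|2·(−7) − 3·(−5) − t| / √13 = 14
|t − (1)| = 14√13.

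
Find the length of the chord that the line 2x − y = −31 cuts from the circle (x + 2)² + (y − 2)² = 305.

12√5

Centre (−2, 2), r² = 305. Perpendicular distance d from centre to line = |25| / √5 = 25/√5.
Half the chord is √(r² − d²) = √(180), so the full chord is 12√5.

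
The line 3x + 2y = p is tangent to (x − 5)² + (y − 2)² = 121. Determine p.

p = 19 ± 11√13

Tangency holds when the distance from the centre (5, 2) to the line equals the radius 11:
|3·5 + 2·2 − p| / √13 = 11
|p − (19)| = 11√13.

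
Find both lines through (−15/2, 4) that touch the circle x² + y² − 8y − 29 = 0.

Write the tangent as mx − y + (4 − m·(−15/2)) = 0 and set its distance from the centre to 3√5:
(15/2m − (0))² = 45(m² + 1)
m² − 4 = 0, so m = −2 or m = 2.
Through (−15/2, 4) these give 2x + y = −11 and 2x − y = −19.

2x + y = −11 and 2x − y = −19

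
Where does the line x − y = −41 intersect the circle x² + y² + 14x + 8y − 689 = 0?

Express y = x + 41 and substitute into the circle:
2x² + 104x + 1320 = 0  ⟹  x² + 52x + 660 = 0
x = −22 or x = −30, giving (−22, 19) and (−30, 11).

(−30, 11) and (−22, 19)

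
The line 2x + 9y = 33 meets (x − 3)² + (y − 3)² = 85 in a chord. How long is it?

2√85

Substitute y = (33 − 2x)/9:
85x² − 510x − 6120 = 0  ⟹  x² − 6x − 72 = 0
x = 12 or x = −6, giving (12, 1) and (−6, 5).
Chord length = distance between (12, 1) and (−6, 5) = √340 = 2√85.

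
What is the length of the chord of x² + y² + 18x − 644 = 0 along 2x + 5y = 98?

6√29

From the line, y = (98 − 2x)/5. Substituting:
29x² + 58x − 6496 = 0  ⟹  x² + 2x − 224 = 0
x = 14 or x = −16, giving (14, 14) and (−16, 26).
Chord length = distance between (14, 14) and (−16, 26) = √1044 = 6√29.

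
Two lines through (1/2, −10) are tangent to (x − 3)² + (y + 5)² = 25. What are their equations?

A line y − (−10) = m(x − (1/2)) is tangent when its distance from (3, −5) is 5:
(5/2m − (5))² = 25(m² + 1)
3m² + 4m = 0, so m = 0 or m = −4/3.
Through (1/2, −10) these give y = −10 and 4x + 3y = −28.

y = −10 and 4x + 3y = −28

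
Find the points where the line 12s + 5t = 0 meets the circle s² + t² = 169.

(−5, 12) and (5, −12)

Substitute t = (−12s)/5:
169s² − 4225 = 0  ⟹  s² − 25 = 0
s = 5 or s = −5, giving (5, −12) and (−5, 12).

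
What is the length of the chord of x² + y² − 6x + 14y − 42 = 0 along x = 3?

20

Centre (3, −7), r² = 100. Perpendicular distance d from centre to line = |0| / √1 = 0.
Chord = 2√(r² − d²) = 2·√(100) = 20.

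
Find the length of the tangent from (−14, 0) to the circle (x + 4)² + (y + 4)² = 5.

√111

The centre is (−4, −4) and r = √5. The square of the distance from P to the centre is 100 + 16 = 116.
By the tangent–radius right angle, tangent length = √(|PO|² − r²) = √111.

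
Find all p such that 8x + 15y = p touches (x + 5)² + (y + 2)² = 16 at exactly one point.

The line touches the circle iff its distance from (−5, −2) is 4:
|8·(−5) + 15·(−2) − p| / √289 = 4
|p − (−70)| = 4·17, so p = −2 or p = −138.

p = −138 or p = −2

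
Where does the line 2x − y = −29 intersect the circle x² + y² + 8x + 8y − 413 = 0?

From the line, y = 2x + 29. Substituting:
5x² + 140x + 660 = 0  ⟹  x² + 28x + 132 = 0
x = −6 or x = −22, giving (−6, 17) and (−22, −15).

(−22, −15) and (−6, 17)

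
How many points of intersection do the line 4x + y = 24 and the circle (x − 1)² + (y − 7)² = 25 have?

d² = (4·1 + 1·7 − (24))²/17 = 169/17; r² = 25.
Since d² < r², the line cuts the circle twice.

2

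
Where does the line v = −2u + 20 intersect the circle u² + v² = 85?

From the line, v = −2u + 20. Substituting:
5u² − 80u + 315 = 0  ⟹  u² − 16u + 63 = 0
u = 9 or u = 7, giving (9, 2) and (7, 6).

(7, 6) and (9, 2)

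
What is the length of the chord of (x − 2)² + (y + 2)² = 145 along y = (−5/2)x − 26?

The distance from (2, −2) to the line is 58/√29, and r² = 145.
Half the chord is √(r² − d²) = √(29), so the full chord is 2√29.

2√29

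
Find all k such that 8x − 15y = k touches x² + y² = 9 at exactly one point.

Tangency holds when the distance from the centre (0, 0) to the line equals the radius 3:
|8·0 − 15·0 − k| / √289 = 3
|k| = 3·17, so k = 51 or k = −51.

k = −51 or k = 51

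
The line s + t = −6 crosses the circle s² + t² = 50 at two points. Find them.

Express t = −s − 6 and substitute into the circle:
2s² + 12s − 14 = 0  ⟹  s² + 6s − 7 = 0
s = 1 or s = −7, giving (1, −7) and (−7, 1).

(−7, 1) and (1, −7)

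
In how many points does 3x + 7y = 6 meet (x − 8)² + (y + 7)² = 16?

Substituting the line into the circle gives 58x² − 1114x + 5377 = 0.
Discriminant = (−1114)² − 4·58·(5377) = −6468 < 0.
No real roots: the line does not meet the circle.

0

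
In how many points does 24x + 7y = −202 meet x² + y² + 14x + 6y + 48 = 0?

Substituting the line into the circle gives 625x² + 9374x + 34672 = 0.
Discriminant = (9374)² − 4·625·(34672) = 1191876 > 0.
Two real roots: the line is a secant.

2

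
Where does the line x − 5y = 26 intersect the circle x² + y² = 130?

Substitute y = (−26 + x)/5:
26x² − 52x − 2574 = 0  ⟹  x² − 2x − 99 = 0
x = 11 or x = −9, giving (11, −3) and (−9, −7).

(−9, −7) and (11, −3)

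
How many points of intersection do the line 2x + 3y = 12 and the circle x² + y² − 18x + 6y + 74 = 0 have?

2

Centre (9, −3), r² = 16. Distance² from centre to line = (−3)²/13 = 9/13.
Since d² < r², the line cuts the circle twice.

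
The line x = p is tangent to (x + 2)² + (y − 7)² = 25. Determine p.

p = −7 or p = 3

For a tangent, require d(centre, line) = r = 5.
|1·(−2) + 0·7 − p| / √1 = 5
|p − (−2)| = 5, so p = 3 or p = −7.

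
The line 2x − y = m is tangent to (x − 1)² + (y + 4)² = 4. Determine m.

For a tangent, require d(centre, line) = r = 2.
|2·1 − 1·(−4) − m| / √5 = 2
|m − (6)| = 2√5.

m = 6 ± 2√5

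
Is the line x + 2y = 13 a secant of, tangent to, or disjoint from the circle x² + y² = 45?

Substituting the line into the circle gives 5x² − 26x − 11 = 0.
Discriminant = (−26)² − 4·5·(−11) = 896 > 0.
Two real roots: the line is a secant.

secant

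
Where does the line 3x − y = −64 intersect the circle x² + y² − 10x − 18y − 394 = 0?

From the line, y = 3x + 64. Substituting:
10x² + 320x + 2550 = 0  ⟹  x² + 32x + 255 = 0
x = −15 or x = −17, giving (−15, 19) and (−17, 13).

(−17, 13) and (−15, 19)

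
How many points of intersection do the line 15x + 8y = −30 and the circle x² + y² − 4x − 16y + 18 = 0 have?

Substituting the line into the circle gives 289x² + 2564x + 5892 = 0.
Discriminant = (2564)² − 4·289·(5892) = −237056 < 0.
No real roots: the line does not meet the circle.

0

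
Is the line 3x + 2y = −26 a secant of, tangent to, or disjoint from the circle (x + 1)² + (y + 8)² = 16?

Centre (−1, −8), r² = 16. Distance² from centre to line = (7)²/13 = 49/13.
Since d² < r², the line cuts the circle twice.

secant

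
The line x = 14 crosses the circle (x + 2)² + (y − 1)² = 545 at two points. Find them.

(14, −16) and (14, 18)

The line gives x = 14. Substituting into the circle:
y² − 2y − 288 = 0
y = 18 or y = −16, giving (14, 18) and (14, −16).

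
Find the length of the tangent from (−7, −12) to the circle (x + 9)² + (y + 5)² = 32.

√21

With centre O = (−9, −5), |OP|² = 53 and r² = 32.
Power of the point: PT² = |PO|² − r² = 21, so PT = √21.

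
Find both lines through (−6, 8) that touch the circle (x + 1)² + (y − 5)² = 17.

Let a tangent through (−6, 8) have slope m. Its distance from (−1, 5) must equal √17:
[m·(5) − (−3)]² = 17(m² + 1)
4m² + 15m − 4 = 0, so m = 1/4 or m = −4.
With m = 1/4: x − 4y = −38. With m = −4: 4x + y = −16.

x − 4y = −38 and 4x + y = −16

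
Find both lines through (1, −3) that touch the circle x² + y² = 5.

2x − y = 5 and x + 2y = −5

A line y − (−3) = m(x − (1)) is tangent when its distance from (0, 0) is √5:
[m·(−1) − (3)]² = 5(m² + 1)
2m² − 3m − 2 = 0, so m = 2 or m = −1/2.
Through (1, −3) these give 2x − y = 5 and x + 2y = −5.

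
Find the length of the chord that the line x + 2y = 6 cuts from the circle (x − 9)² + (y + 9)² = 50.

Express y = (6 − x)/2 and substitute into the circle:
5x² − 120x + 700 = 0  ⟹  x² − 24x + 140 = 0
x = 14 or x = 10, giving (14, −4) and (10, −2).
|(14, −4) − (10, −2)| = √((4)² + (−2)²) = 2√5.

2√5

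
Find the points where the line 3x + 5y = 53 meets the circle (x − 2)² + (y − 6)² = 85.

(−4, 13) and (11, 4)

Substitute y = (53 − 3x)/5:
34x² − 238x − 1496 = 0  ⟹  x² − 7x − 44 = 0
x = 11 or x = −4, giving (11, 4) and (−4, 13).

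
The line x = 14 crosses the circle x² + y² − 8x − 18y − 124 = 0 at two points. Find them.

The line gives x = 14. Substituting into the circle:
y² − 18y − 40 = 0
y = 20 or y = −2, giving (14, 20) and (14, −2).

(14, −2) and (14, 20)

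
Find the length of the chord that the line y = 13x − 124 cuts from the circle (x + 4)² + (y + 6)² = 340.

Centre (−4, −6), r² = 340. Perpendicular distance d from centre to line = |−170| / √170 = 170/√170.
Half the chord is √(r² − d²) = √(170), so the full chord is 2√170.

2√170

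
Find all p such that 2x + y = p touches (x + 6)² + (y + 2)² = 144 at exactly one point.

The line touches the circle iff its distance from (−6, −2) is 12:
|2·(−6) + 1·(−2) − p| / √5 = 12
|p − (−14)| = 12√5.

p = −14 ± 12√5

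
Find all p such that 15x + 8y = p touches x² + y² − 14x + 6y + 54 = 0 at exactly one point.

p = 47 or p = 115

Tangency holds when the distance from the centre (7, −3) to the line equals the radius 2:
|15·7 + 8·(−3) − p| / √289 = 2
|p − (81)| = 2·17, so p = 115 or p = 47.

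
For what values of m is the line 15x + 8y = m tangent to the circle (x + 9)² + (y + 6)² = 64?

The line touches the circle iff its distance from (−9, −6) is 8:
|15·(−9) + 8·(−6) − m| / √289 = 8
|m − (−183)| = 8·17, so m = −47 or m = −319.

m = −319 or m = −47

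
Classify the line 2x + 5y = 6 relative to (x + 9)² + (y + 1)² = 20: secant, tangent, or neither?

Substituting the line into the circle gives 29x² + 406x + 1646 = 0.
Discriminant = (406)² − 4·29·(1646) = −26100 < 0.
No real roots: the line does not meet the circle.

neither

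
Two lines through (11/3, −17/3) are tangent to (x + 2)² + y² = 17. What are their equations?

4x + y = 9 and x + 4y = −19

A line y − (−17/3) = m(x − (11/3)) is tangent when its distance from (−2, 0) is √17:
(−17/3m − (17/3))² = 17(m² + 1)
4m² + 17m + 4 = 0, so m = −4 or m = −1/4.
With m = −4: 4x + y = 9. With m = −1/4: x + 4y = −19.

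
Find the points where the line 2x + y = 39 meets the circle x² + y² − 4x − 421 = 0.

Substitute y = −2x + 39:
5x² − 160x + 1100 = 0  ⟹  x² − 32x + 220 = 0
x = 22 or x = 10, giving (22, −5) and (10, 19).

(10, 19) and (22, −5)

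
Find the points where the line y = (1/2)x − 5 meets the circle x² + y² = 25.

(0, −5) and (4, −3)

Express y = (−10 + x)/2 and substitute into the circle:
5x² − 20x = 0  ⟹  x² − 4x = 0
x = 4 or x = 0, giving (4, −3) and (0, −5).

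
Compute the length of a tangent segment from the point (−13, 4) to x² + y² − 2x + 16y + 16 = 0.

The centre is (1, −8) and r = 7. The square of the distance from P to the centre is 196 + 144 = 340.
Power of the point: PT² = |PO|² − r² = 291, so PT = √291.

√291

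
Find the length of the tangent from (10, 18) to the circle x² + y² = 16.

With centre O = (0, 0), |OP|² = 424 and r² = 16.
By the tangent–radius right angle, tangent length = √(|PO|² − r²) = √408 = 2√102.

2√102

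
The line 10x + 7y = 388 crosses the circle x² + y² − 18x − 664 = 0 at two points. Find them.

Substitute y = (388 − 10x)/7:
149x² − 8642x + 118008 = 0  ⟹  x² − 58x + 792 = 0
x = 36 or x = 22, giving (36, 4) and (22, 24).

(22, 24) and (36, 4)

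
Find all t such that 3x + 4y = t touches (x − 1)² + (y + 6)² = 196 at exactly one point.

The line touches the circle iff its distance from (1, −6) is 14:
|3·1 + 4·(−6) − t| / √25 = 14
|t − (−21)| = 14·5, so t = 49 or t = −91.

t = −91 or t = 49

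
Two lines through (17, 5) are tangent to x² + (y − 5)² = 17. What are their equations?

Let a tangent through (17, 5) have slope m. Its distance from (0, 5) must equal √17:
[m·(−17) − (0)]² = 17(m² + 1)
16m² − 1 = 0, so m = −1/4 or m = 1/4.
Through (17, 5) these give x + 4y = 37 and x − 4y = −3.

x + 4y = 37 and x − 4y = −3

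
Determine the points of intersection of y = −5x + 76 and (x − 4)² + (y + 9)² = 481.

From the line, y = −5x + 76. Substituting:
26x² − 858x + 6760 = 0  ⟹  x² − 33x + 260 = 0
x = 20 or x = 13, giving (20, −24) and (13, 11).

(13, 11) and (20, −24)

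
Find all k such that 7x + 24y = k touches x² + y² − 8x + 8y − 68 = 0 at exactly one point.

k = −318 or k = 182

Tangency holds when the distance from the centre (4, −4) to the line equals the radius 10:
|7·4 + 24·(−4) − k| / √625 = 10
|k − (−68)| = 10·25, so k = 182 or k = −318.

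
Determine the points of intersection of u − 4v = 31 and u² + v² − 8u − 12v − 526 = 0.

(−13, −11) and (27, −1)

From the line, v = (−31 + u)/4. Substituting:
17u² − 238u − 5967 = 0  ⟹  u² − 14u − 351 = 0
u = 27 or u = −13, giving (27, −1) and (−13, −11).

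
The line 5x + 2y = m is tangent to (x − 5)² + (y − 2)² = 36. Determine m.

For a tangent, require d(centre, line) = r = 6.
|5·5 + 2·2 − m| / √29 = 6
|m − (29)| = 6√29.

m = 29 ± 6√29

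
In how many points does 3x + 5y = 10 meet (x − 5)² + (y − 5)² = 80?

Substituting the line into the circle gives 34x² − 160x − 1150 = 0.
Δ = 25600 − (−156400) = 182000.
Two real roots: the line is a secant.

2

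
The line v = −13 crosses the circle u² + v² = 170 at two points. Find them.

(−1, −13) and (1, −13)

Substitute v = −13:
u² − 1 = 0
u = 1 or u = −1, giving (1, −13) and (−1, −13).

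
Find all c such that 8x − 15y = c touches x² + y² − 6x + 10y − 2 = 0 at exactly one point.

Tangency holds when the distance from the centre (3, −5) to the line equals the radius 6:
|8·3 − 15·(−5) − c| / √289 = 6
|c − (99)| = 6·17, so c = 201 or c = −3.

c = −3 or c = 201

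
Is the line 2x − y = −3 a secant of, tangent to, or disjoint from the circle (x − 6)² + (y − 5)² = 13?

Centre (6, 5), r² = 13. Distance² from centre to line = (10)²/5 = 20.
Since d² > r², the line lies outside the circle.

disjoint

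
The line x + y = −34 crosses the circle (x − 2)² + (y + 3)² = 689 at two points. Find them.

(−23, −11) and (−6, −28)

Substitute y = −x − 34:
2x² + 58x + 276 = 0  ⟹  x² + 29x + 138 = 0
x = −6 or x = −23, giving (−6, −28) and (−23, −11).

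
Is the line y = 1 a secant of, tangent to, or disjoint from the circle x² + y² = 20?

d² = (0·0 + 1·0 − (1))² = 1; r² = 20.
Since d² < r², the line cuts the circle twice.

secant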